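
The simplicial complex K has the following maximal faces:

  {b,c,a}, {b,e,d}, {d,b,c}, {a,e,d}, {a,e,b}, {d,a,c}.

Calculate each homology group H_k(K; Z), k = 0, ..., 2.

Fix the vertex order a < b < c < d < e and write every simplex with vertices in increasing order. Then dim K = 2 and the simplices of K are:

  0-simplices (5): a, b, c, d, e
  1-simplices (9): ab, ac, ad, ae, bc, bd, be, cd, de
  2-simplices (6): abc, abe, acd, ade, bcd, bde

so the chain groups are C_0 ≅ Z^5, C_1 ≅ Z^9, C_2 ≅ Z^6.

The boundary map ∂_1: C_1 → C_0 sends each edge [p,q] (with p < q) to q − p.
This gives a 5×9 integer matrix of rank 4; reducing to Smith normal form yields diagonal entries (1,1,1,1).

∂_2: C_2 → C_1 acts by ∂[p,q,r] = [q,r] − [p,r] + [p,q]. For instance
  ∂abe = be − ae + ab,
  ∂abc = bc − ac + ab.
The resulting 9×6 matrix has rank 5, and its Smith normal form has invariant factors (1,1,1,1,1).

Computing H_k = (kernel of ∂_k) / (image of ∂_{k+1}):

  H_0: rank C_0 − rank ∂_1 = 5 − 4 = 1, and the invariant factors of ∂_1 are all 1, so H_0 = Z.
  H_1: rank ker ∂_1 − rank ∂_2 = (9 − 4) − 5 = 0, and the invariant factors of ∂_2 are all 1, so H_1 = 0.
  H_2: rank ker ∂_2 − rank ∂_3 = (6 − 5) − 0 = 1, and there is no ∂_3, so H_2 = Z.

(K is a triangulation of the 2-sphere S^2.)

H_0 = Z,  H_1 = 0,  H_2 = Z.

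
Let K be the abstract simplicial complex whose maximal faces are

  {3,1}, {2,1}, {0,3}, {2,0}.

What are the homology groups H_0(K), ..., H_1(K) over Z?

We work with the vertex ordering 0 < 1 < 2 < 3. The simplices of K, each written with vertices in increasing order, are:

  0-simplices (4): [0], [1], [2], [3]
  1-simplices (4): [0,2], [0,3], [1,2], [1,3]

so the chain groups are C_0 ≅ Z^4, C_1 ≅ Z^4.

The boundary map ∂_1: C_1 → C_0 maps an edge to its endpoints' difference, ∂[p,q] = q − p.
As a 4×4 matrix over Z this has rank 3, with invariant factors (1,1,1).

Now H_k = ker ∂_k / im ∂_{k+1}, so:

  H_0: rank C_0 − rank ∂_1 = 4 − 3 = 1, and the invariant factors of ∂_1 are all 1, so H_0 ≅ Z.
  H_1: rank ker ∂_1 − rank ∂_2 = (4 − 3) − 0 = 1, and there is no ∂_2, so H_1 ≅ Z.

H_0 ≅ Z,  H_1 ≅ Z.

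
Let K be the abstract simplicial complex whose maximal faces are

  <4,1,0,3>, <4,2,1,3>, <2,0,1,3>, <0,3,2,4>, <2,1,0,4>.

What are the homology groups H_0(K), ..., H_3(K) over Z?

Order the vertices as 0 < 1 < 2 < 3 < 4. Listing each simplex with vertices in this order, K has dimension 3 with simplices:

  0-simplices (5): [0], [1], [2], [3], [4]
  1-simplices (10): [0,1], [0,2], [0,3], [0,4], [1,2], [1,3], [1,4], [2,3], [2,4], [3,4]
  2-simplices (10): [0,1,2], [0,1,3], [0,1,4], [0,2,3], [0,2,4], [0,3,4], [1,2,3], [1,2,4], [1,3,4], [2,3,4]
  3-simplices (5): [0,1,2,3], [0,1,2,4], [0,1,3,4], [0,2,3,4], [1,2,3,4]

so the chain groups are C_0 ≅ Z^5, C_1 ≅ Z^10, C_2 ≅ Z^10, C_3 ≅ Z^5.

Boundary ∂_1: C_1 → C_0 maps an edge to its endpoints' difference, ∂[p,q] = q − p. For instance
  ∂[1,2] = [2] − [1].
The 5×10 boundary matrix has rank 4 and Smith normal form diag(1,1,1,1).

∂_2: C_2 → C_1 sends each 2-simplex [p,q,r] to [q,r] − [p,r] + [p,q]. For instance
  ∂[0,3,4] = [3,4] − [0,4] + [0,3],
  ∂[0,1,4] = [1,4] − [0,4] + [0,1].
As a 10×10 matrix over Z this has rank 6, with invariant factors (1,1,1,1,1,1).

Boundary ∂_3: C_3 → C_2 sends each 3-simplex σ to the alternating sum Σ_i (−1)^i (σ with its i-th vertex removed). For instance
  ∂[0,2,3,4] = [2,3,4] − [0,3,4] + [0,2,4] − [0,2,3],
  ∂[0,1,2,4] = [1,2,4] − [0,2,4] + [0,1,4] − [0,1,2].
The 10×5 boundary matrix has rank 4 and Smith normal form diag(1,1,1,1).

Reading off H_k = ker ∂_k / im ∂_{k+1}:

  H_0: rank C_0 − rank ∂_1 = 5 − 4 = 1, and the invariant factors of ∂_1 are all 1, so H_0 ≅ Z.
  H_1: rank ker ∂_1 − rank ∂_2 = (10 − 4) − 6 = 0, and the invariant factors of ∂_2 are all 1, so H_1 ≅ 0.
  H_2: rank ker ∂_2 − rank ∂_3 = (10 − 6) − 4 = 0, and the invariant factors of ∂_3 are all 1, so H_2 ≅ 0.
  H_3: rank ker ∂_3 − rank ∂_4 = (5 − 4) − 0 = 1, and there is no ∂_4, so H_3 ≅ Z.

H_0 = Z,  H_1 = 0,  H_2 = 0,  H_3 = Z.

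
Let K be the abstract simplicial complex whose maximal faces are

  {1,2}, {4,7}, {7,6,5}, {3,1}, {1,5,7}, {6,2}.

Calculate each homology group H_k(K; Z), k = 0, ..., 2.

H_0 = Z,  H_1 = Z,  H_2 = 0.

Take the total order 1 < 2 < 3 < 4 < 5 < 6 < 7 on the vertex set. Then K (dimension 2) consists of the simplices:

  0-simplices (7): [1], [2], [3], [4], [5], [6], [7]
  1-simplices (9): [1,2], [1,3], [1,5], [1,7], [2,6], [4,7], [5,6], [5,7], [6,7]
  2-simplices (2): [1,5,7], [5,6,7]

Hence C_0 ≅ Z^7, C_1 ≅ Z^9, C_2 ≅ Z^2.

The boundary map ∂_1: C_1 → C_0 is given by ∂[p,q] = [q] − [p]. For instance
  ∂[5,7] = [7] − [5].
This gives a 7×9 integer matrix of rank 6; reducing to Smith normal form yields diagonal entries (1,1,1,1,1,1).

∂_2: C_2 → C_1 sends each 2-simplex [p,q,r] to [q,r] − [p,r] + [p,q]. For instance
  ∂[5,6,7] = [6,7] − [5,7] + [5,6],
  ∂[1,5,7] = [5,7] − [1,7] + [1,5].
As a 9×2 matrix over Z this has rank 2, with invariant factors (1,1).

Computing H_k = (kernel of ∂_k) / (image of ∂_{k+1}):

  H_0: rank C_0 − rank ∂_1 = 7 − 6 = 1, and the invariant factors of ∂_1 are all 1, so H_0 ≅ Z.
  H_1: rank ker ∂_1 − rank ∂_2 = (9 − 6) − 2 = 1, and the invariant factors of ∂_2 are all 1, so H_1 ≅ Z.
  H_2: rank ker ∂_2 − rank ∂_3 = (2 − 2) − 0 = 0, and there is no ∂_3, so H_2 ≅ 0.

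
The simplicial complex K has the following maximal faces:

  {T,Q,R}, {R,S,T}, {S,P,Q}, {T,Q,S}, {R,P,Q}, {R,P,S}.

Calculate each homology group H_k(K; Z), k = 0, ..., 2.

K has 5 vertices, 9 edges, 6 triangles.
rank ∂_0 = 0, rank ∂_1 = 4 ⇒ b_0 = 5 − 0 − 4 = 1; all invariant factors of ∂_1 are 1 so no torsion. So H_0 ≅ Z.
rank ∂_1 = 4, rank ∂_2 = 5 ⇒ b_1 = 9 − 4 − 5 = 0; all invariant factors of ∂_2 are 1 so no torsion. So H_1 ≅ 0.
rank ∂_2 = 5, rank ∂_3 = 0 ⇒ b_2 = 6 − 5 − 0 = 1. So H_2 ≅ Z.

H_0 ≅ Z,  H_1 = 0,  H_2 ≅ Z.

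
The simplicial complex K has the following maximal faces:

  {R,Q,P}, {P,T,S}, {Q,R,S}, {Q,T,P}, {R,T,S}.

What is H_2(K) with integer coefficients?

Fix the vertex order P < Q < R < S < T and write every simplex with vertices in increasing order. Then dim K = 2 and the simplices of K are:

  0-simplices (5): P, Q, R, S, T
  1-simplices (10): PQ, PR, PS, PT, QR, QS, QT, RS, RT, ST
  2-simplices (5): PQR, PQT, PST, QRS, RST

giving chain groups C_0 ≅ Z^5, C_1 ≅ Z^10, C_2 ≅ Z^5.

The boundary map ∂_1: C_1 → C_0 maps an edge to its endpoints' difference, ∂[p,q] = q − p. For instance
  ∂QR = R − Q.
As a 5×10 matrix over Z this has rank 4, with invariant factors (1,1,1,1).

Boundary ∂_2: C_2 → C_1 sends each 2-simplex [p,q,r] to [q,r] − [p,r] + [p,q]. For instance
  ∂PST = ST − PT + PS,
  ∂PQR = QR − PR + PQ.
The 10×5 boundary matrix has rank 5 and Smith normal form diag(1,1,1,1,1).

Reading off H_k = ker ∂_k / im ∂_{k+1}:

  H_2: rank ker ∂_2 − rank ∂_3 = (5 − 5) − 0 = 0, and there is no ∂_3, so H_2 = 0.

H_2 = 0.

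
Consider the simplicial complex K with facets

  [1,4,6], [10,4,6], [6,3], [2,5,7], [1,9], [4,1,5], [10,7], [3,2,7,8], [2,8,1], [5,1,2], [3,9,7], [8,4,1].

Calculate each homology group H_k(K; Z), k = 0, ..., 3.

H_0 = Z,  H_1 = Z^3,  H_2 = 0,  H_3 = 0.

Order the vertices as 1 < 2 < 3 < 4 < 5 < 6 < 7 < 8 < 9 < 10. Listing each simplex with vertices in this order, K has dimension 3 with simplices:

  0-simplices (10): [1], [2], [3], [4], [5], [6], [7], [8], [9], [10]
  1-simplices (23): (23 of them)
  2-simplices (12): [1,2,5], [1,2,8], [1,4,5], [1,4,6], [1,4,8], [2,3,7], [2,3,8], [2,5,7], [2,7,8], [3,7,8], [3,7,9], [4,6,10]
  3-simplices (1): [2,3,7,8]

so the chain groups are C_0 ≅ Z^10, C_1 ≅ Z^23, C_2 ≅ Z^12, C_3 ≅ Z^1.

Boundary ∂_1: C_1 → C_0 is given by ∂[p,q] = [q] − [p]. For instance
  ∂[6,10] = [10] − [6].
The 10×23 boundary matrix has rank 9 and Smith normal form diag(1,1,1,1,1,1,1,1,1).

∂_2: C_2 → C_1 acts by ∂[p,q,r] = [q,r] − [p,r] + [p,q]. For instance
  ∂[1,4,8] = [4,8] − [1,8] + [1,4],
  ∂[1,2,8] = [2,8] − [1,8] + [1,2].
The 23×12 boundary matrix has rank 11 and Smith normal form diag(1,1,1,1,1,1,1,1,1,1,1).

∂_3: C_3 → C_2 sends each 3-simplex σ to the alternating sum Σ_i (−1)^i (σ with its i-th vertex removed). For instance
  ∂[2,3,7,8] = [3,7,8] − [2,7,8] + [2,3,8] − [2,3,7].
The 12×1 boundary matrix has rank 1 and Smith normal form diag(1).

Now H_k = ker ∂_k / im ∂_{k+1}, so:

  H_0: rank C_0 − rank ∂_1 = 10 − 9 = 1, and the invariant factors of ∂_1 are all 1, so H_0 ≅ Z.
  H_1: rank ker ∂_1 − rank ∂_2 = (23 − 9) − 11 = 3, and the invariant factors of ∂_2 are all 1, so H_1 ≅ Z^3.
  H_2: rank ker ∂_2 − rank ∂_3 = (12 − 11) − 1 = 0, and the invariant factors of ∂_3 are all 1, so H_2 ≅ 0.
  H_3: rank ker ∂_3 − rank ∂_4 = (1 − 1) − 0 = 0, and there is no ∂_4, so H_3 ≅ 0.

As a check, the Euler characteristic is 10 − 23 + 12 − 1 = -2, which agrees with 1 − 3 + 0 − 0 = -2.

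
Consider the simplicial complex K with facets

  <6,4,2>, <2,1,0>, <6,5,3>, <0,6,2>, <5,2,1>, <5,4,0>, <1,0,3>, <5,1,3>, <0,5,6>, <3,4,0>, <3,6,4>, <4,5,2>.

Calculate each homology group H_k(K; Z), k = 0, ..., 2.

H_0 ≅ Z,  H_1 ≅ Z_2,  H_2 = 0.

Fix the vertex order 0 < 1 < 2 < 3 < 4 < 5 < 6 and write every simplex with vertices in increasing order. Then dim K = 2 and the simplices of K are:

  0-simplices (7): [0], [1], [2], [3], [4], [5], [6]
  1-simplices (18): [0,1], [0,2], [0,3], [0,4], [0,5], [0,6], [1,2], [1,3], [1,5], [2,4], [2,5], [2,6], [3,4], [3,5], [3,6], [4,5], [4,6], [5,6]
  2-simplices (12): [0,1,2], [0,1,3], [0,2,6], [0,3,4], [0,4,5], [0,5,6], [1,2,5], [1,3,5], [2,4,5], [2,4,6], [3,4,6], [3,5,6]

giving chain groups C_0 ≅ Z^7, C_1 ≅ Z^18, C_2 ≅ Z^12.

The boundary map ∂_1: C_1 → C_0 is given by ∂[p,q] = [q] − [p]. For instance
  ∂[3,4] = [4] − [3].
This gives a 7×18 integer matrix of rank 6; reducing to Smith normal form yields diagonal entries (1,1,1,1,1,1).

Boundary ∂_2: C_2 → C_1 sends each 2-simplex [p,q,r] to [q,r] − [p,r] + [p,q]. For instance
  ∂[3,5,6] = [5,6] − [3,6] + [3,5],
  ∂[2,4,5] = [4,5] − [2,5] + [2,4].
The 18×12 boundary matrix has rank 12 and Smith normal form diag(1,1,1,1,1,1,1,1,1,1,1,2).

From H_k ≅ ker(∂_k) / im(∂_{k+1}) we obtain:

  H_0: rank C_0 − rank ∂_1 = 7 − 6 = 1, and the invariant factors of ∂_1 are all 1, so H_0 ≅ Z.
  H_1: rank ker ∂_1 − rank ∂_2 = (18 − 6) − 12 = 0, and ∂_2 has invariant factor 2 > 1, so H_1 ≅ Z_2.
  H_2: rank ker ∂_2 − rank ∂_3 = (12 − 12) − 0 = 0, and there is no ∂_3, so H_2 ≅ 0.

As a check, the Euler characteristic is 7 − 18 + 12 = 1, which agrees with 1 − 0 + 0 = 1.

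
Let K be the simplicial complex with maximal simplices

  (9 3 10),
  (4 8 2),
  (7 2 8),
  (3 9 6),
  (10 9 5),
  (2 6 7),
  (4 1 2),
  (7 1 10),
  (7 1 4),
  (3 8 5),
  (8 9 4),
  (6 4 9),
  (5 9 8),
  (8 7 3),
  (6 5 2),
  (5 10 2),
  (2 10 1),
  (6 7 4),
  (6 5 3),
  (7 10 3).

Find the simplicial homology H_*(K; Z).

Fix the vertex order 1 < 2 < 3 < 4 < 5 < 6 < 7 < 8 < 9 < 10 and write every simplex with vertices in increasing order. Then dim K = 2 and the simplices of K are:

  0-simplices (10): [1], [2], [3], [4], [5], [6], [7], [8], [9], [10]
  1-simplices (30): (30 of them)
  2-simplices (20): (20 of them)

Hence C_0 ≅ Z^10, C_1 ≅ Z^30, C_2 ≅ Z^20.

∂_1: C_1 → C_0 sends each edge [p,q] (with p < q) to q − p.
This gives a 10×30 integer matrix of rank 9; reducing to Smith normal form yields diagonal entries (1,1,1,1,1,1,1,1,1).

The boundary map ∂_2: C_2 → C_1 acts by ∂[p,q,r] = [q,r] − [p,r] + [p,q]. For instance
  ∂[3,5,6] = [5,6] − [3,6] + [3,5],
  ∂[1,2,10] = [2,10] − [1,10] + [1,2].
The resulting 30×20 matrix has rank 20, and its Smith normal form has invariant factors (1,1,1,1,1,1,1,1,1,1,1,1,1,1,1,1,1,1,1,2).

Computing H_k = (kernel of ∂_k) / (image of ∂_{k+1}):

  H_0: rank C_0 − rank ∂_1 = 10 − 9 = 1, and the invariant factors of ∂_1 are all 1, so H_0 ≅ Z.
  H_1: rank ker ∂_1 − rank ∂_2 = (30 − 9) − 20 = 1, and ∂_2 has invariant factor 2 > 1, so H_1 ≅ Z ⊕ Z/2.
  H_2: rank ker ∂_2 − rank ∂_3 = (20 − 20) − 0 = 0, and there is no ∂_3, so H_2 ≅ 0.

As a check, the Euler characteristic is 10 − 30 + 20 = 0, which agrees with 1 − 1 + 0 = 0.

H_0 = Z,  H_1 = Z ⊕ Z/2,  H_2 = 0.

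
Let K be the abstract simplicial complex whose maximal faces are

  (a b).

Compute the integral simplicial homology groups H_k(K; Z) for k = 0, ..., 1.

H_0 = Z,  H_1 = 0.

We work with the vertex ordering a < b. The simplices of K, each written with vertices in increasing order, are:

  0-simplices (2): a, b
  1-simplices (1): ab

Hence C_0 ≅ Z^2, C_1 ≅ Z^1.

The boundary map ∂_1: C_1 → C_0 is given by ∂[p,q] = [q] − [p]. For instance
  ∂ab = b − a.
The resulting 2×1 matrix has rank 1, and its Smith normal form has invariant factors (1).

Reading off H_k = ker ∂_k / im ∂_{k+1}:

  H_0: rank C_0 − rank ∂_1 = 2 − 1 = 1, and the invariant factors of ∂_1 are all 1, so H_0 ≅ Z.
  H_1: rank ker ∂_1 − rank ∂_2 = (1 − 1) − 0 = 0, and there is no ∂_2, so H_1 ≅ 0.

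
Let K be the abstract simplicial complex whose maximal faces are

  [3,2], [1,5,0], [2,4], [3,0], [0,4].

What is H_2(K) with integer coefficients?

We work with the vertex ordering 0 < 1 < 2 < 3 < 4 < 5. The simplices of K, each written with vertices in increasing order, are:

  0-simplices (6): [0], [1], [2], [3], [4], [5]
  1-simplices (7): [0,1], [0,3], [0,4], [0,5], [1,5], [2,3], [2,4]
  2-simplices (1): [0,1,5]

giving chain groups C_0 ≅ Z^6, C_1 ≅ Z^7, C_2 ≅ Z^1.

Boundary ∂_1: C_1 → C_0 maps an edge to its endpoints' difference, ∂[p,q] = q − p. For instance
  ∂[0,4] = [4] − [0].
This gives a 6×7 integer matrix of rank 5; reducing to Smith normal form yields diagonal entries (1,1,1,1,1).

Boundary ∂_2: C_2 → C_1 sends each 2-simplex [p,q,r] to [q,r] − [p,r] + [p,q]. For instance
  ∂[0,1,5] = [1,5] − [0,5] + [0,1].
As a 7×1 matrix over Z this has rank 1, with invariant factors (1).

Now H_k = ker ∂_k / im ∂_{k+1}, so:

  H_2: rank ker ∂_2 − rank ∂_3 = (1 − 1) − 0 = 0, and there is no ∂_3, so H_2 = 0.

H_2 = 0.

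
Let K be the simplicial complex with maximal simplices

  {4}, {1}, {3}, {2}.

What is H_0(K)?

We work with the vertex ordering 1 < 2 < 3 < 4. The simplices of K, each written with vertices in increasing order, are:

  0-simplices (4): [1], [2], [3], [4]

giving chain groups C_0 ≅ Z^4.

Now H_k = ker ∂_k / im ∂_{k+1}, so:

  H_0: rank C_0 − rank ∂_1 = 4 − 0 = 4, and there is no ∂_1, so H_0 ≅ Z^4.

H_0 ≅ Z^4.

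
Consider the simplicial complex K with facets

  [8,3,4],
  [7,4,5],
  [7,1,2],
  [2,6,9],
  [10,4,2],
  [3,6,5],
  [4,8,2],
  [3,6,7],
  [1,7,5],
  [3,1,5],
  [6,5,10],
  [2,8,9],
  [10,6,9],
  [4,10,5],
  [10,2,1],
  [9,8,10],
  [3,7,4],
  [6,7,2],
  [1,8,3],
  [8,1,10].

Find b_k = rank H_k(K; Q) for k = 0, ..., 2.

Order the vertices as 1 < 2 < 3 < 4 < 5 < 6 < 7 < 8 < 9 < 10. Listing each simplex with vertices in this order, K has dimension 2 with simplices:

  0-simplices (10): [1], [2], [3], [4], [5], [6], [7], [8], [9], [10]
  1-simplices (30): (30 of them)
  2-simplices (20): (20 of them)

Hence C_0 ≅ Z^10, C_1 ≅ Z^30, C_2 ≅ Z^20.

The boundary map ∂_1: C_1 → C_0 is given by ∂[p,q] = [q] − [p]. For instance
  ∂[3,5] = [5] − [3].
As a 10×30 matrix over Z this has rank 9, with invariant factors (1,1,1,1,1,1,1,1,1).

The boundary map ∂_2: C_2 → C_1 acts by ∂[p,q,r] = [q,r] − [p,r] + [p,q]. For instance
  ∂[3,6,7] = [6,7] − [3,7] + [3,6],
  ∂[2,4,8] = [4,8] − [2,8] + [2,4].
As a 30×20 matrix over Z this has rank 20, with invariant factors (1,1,1,1,1,1,1,1,1,1,1,1,1,1,1,1,1,1,1,2).

From H_k ≅ ker(∂_k) / im(∂_{k+1}) we obtain:

  H_0: rank C_0 − rank ∂_1 = 10 − 9 = 1, and the invariant factors of ∂_1 are all 1, so H_0 = Z.
  H_1: rank ker ∂_1 − rank ∂_2 = (30 − 9) − 20 = 1, and ∂_2 has invariant factor 2 > 1, so H_1 = Z ⊕ Z_2.
  H_2: rank ker ∂_2 − rank ∂_3 = (20 − 20) − 0 = 0, and there is no ∂_3, so H_2 = 0.

Hence the Betti numbers are b_0 = 1, b_1 = 1, b_2 = 0.

b_0 = 1, b_1 = 1, b_2 = 0.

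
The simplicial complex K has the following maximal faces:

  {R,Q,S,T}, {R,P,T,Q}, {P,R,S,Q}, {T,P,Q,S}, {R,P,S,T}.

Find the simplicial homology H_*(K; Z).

Order the vertices as P < Q < R < S < T. Listing each simplex with vertices in this order, K has dimension 3 with simplices:

  0-simplices (5): P, Q, R, S, T
  1-simplices (10): PQ, PR, PS, PT, QR, QS, QT, RS, RT, ST
  2-simplices (10): PQR, PQS, PQT, PRS, PRT, PST, QRS, QRT, QST, RST
  3-simplices (5): PQRS, PQRT, PQST, PRST, QRST

Hence C_0 ≅ Z^5, C_1 ≅ Z^10, C_2 ≅ Z^10, C_3 ≅ Z^5.

The boundary map ∂_1: C_1 → C_0 is given by ∂[p,q] = [q] − [p].
The resulting 5×10 matrix has rank 4, and its Smith normal form has invariant factors (1,1,1,1).

∂_2: C_2 → C_1 sends each 2-simplex [p,q,r] to [q,r] − [p,r] + [p,q]. For instance
  ∂PQS = QS − PS + PQ,
  ∂QRS = RS − QS + QR.
The 10×10 boundary matrix has rank 6 and Smith normal form diag(1,1,1,1,1,1).

Boundary ∂_3: C_3 → C_2 sends each 3-simplex σ to the alternating sum Σ_i (−1)^i (σ with its i-th vertex removed). For instance
  ∂PQST = QST − PST + PQT − PQS,
  ∂PQRT = QRT − PRT + PQT − PQR.
This gives a 10×5 integer matrix of rank 4; reducing to Smith normal form yields diagonal entries (1,1,1,1).

Now H_k = ker ∂_k / im ∂_{k+1}, so:

  H_0: rank C_0 − rank ∂_1 = 5 − 4 = 1, and the invariant factors of ∂_1 are all 1, so H_0 = Z.
  H_1: rank ker ∂_1 − rank ∂_2 = (10 − 4) − 6 = 0, and the invariant factors of ∂_2 are all 1, so H_1 = 0.
  H_2: rank ker ∂_2 − rank ∂_3 = (10 − 6) − 4 = 0, and the invariant factors of ∂_3 are all 1, so H_2 = 0.
  H_3: rank ker ∂_3 − rank ∂_4 = (5 − 4) − 0 = 1, and there is no ∂_4, so H_3 = Z.

H_0 ≅ Z,  H_1 = 0,  H_2 = 0,  H_3 ≅ Z.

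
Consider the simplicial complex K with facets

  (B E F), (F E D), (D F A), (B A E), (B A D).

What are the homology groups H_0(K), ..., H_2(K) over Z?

H_0 ≅ Z,  H_1 ≅ Z,  H_2 = 0.

We work with the vertex ordering A < B < D < E < F. The simplices of K, each written with vertices in increasing order, are:

  0-simplices (5): A, B, D, E, F
  1-simplices (10): AB, AD, AE, AF, BD, BE, BF, DE, DF, EF
  2-simplices (5): ABD, ABE, ADF, BEF, DEF

Hence C_0 ≅ Z^5, C_1 ≅ Z^10, C_2 ≅ Z^5.

The boundary map ∂_1: C_1 → C_0 is given by ∂[p,q] = [q] − [p]. For instance
  ∂BF = F − B.
The resulting 5×10 matrix has rank 4, and its Smith normal form has invariant factors (1,1,1,1).

The boundary map ∂_2: C_2 → C_1 acts by ∂[p,q,r] = [q,r] − [p,r] + [p,q]. For instance
  ∂BEF = EF − BF + BE,
  ∂DEF = EF − DF + DE.
As a 10×5 matrix over Z this has rank 5, with invariant factors (1,1,1,1,1).

Reading off H_k = ker ∂_k / im ∂_{k+1}:

  H_0: rank C_0 − rank ∂_1 = 5 − 4 = 1, and the invariant factors of ∂_1 are all 1, so H_0 ≅ Z.
  H_1: rank ker ∂_1 − rank ∂_2 = (10 − 4) − 5 = 1, and the invariant factors of ∂_2 are all 1, so H_1 ≅ Z.
  H_2: rank ker ∂_2 − rank ∂_3 = (5 − 5) − 0 = 0, and there is no ∂_3, so H_2 ≅ 0.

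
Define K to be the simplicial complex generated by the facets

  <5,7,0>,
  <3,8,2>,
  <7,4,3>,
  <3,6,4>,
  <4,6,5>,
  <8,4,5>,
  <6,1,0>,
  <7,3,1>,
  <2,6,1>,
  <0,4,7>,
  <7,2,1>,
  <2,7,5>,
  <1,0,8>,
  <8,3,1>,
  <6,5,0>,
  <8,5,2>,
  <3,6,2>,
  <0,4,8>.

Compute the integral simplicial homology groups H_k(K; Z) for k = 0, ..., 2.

H_0 ≅ Z,  H_1 ≅ Z ⊕ Z/2Z,  H_2 = 0.

Take the total order 0 < 1 < 2 < 3 < 4 < 5 < 6 < 7 < 8 on the vertex set. Then K (dimension 2) consists of the simplices:

  0-simplices (9): [0], [1], [2], [3], [4], [5], [6], [7], [8]
  1-simplices (27): (27 of them)
  2-simplices (18): [0,1,6], [0,1,8], [0,4,7], [0,4,8], [0,5,6], [0,5,7], [1,2,6], [1,2,7], [1,3,7], [1,3,8], [2,3,6], [2,3,8], [2,5,7], [2,5,8], [3,4,6], [3,4,7], [4,5,6], [4,5,8]

Hence C_0 ≅ Z^9, C_1 ≅ Z^27, C_2 ≅ Z^18.

The boundary map ∂_1: C_1 → C_0 is given by ∂[p,q] = [q] − [p]. For instance
  ∂[2,5] = [5] − [2].
As a 9×27 matrix over Z this has rank 8, with invariant factors (1,1,1,1,1,1,1,1).

∂_2: C_2 → C_1 acts by ∂[p,q,r] = [q,r] − [p,r] + [p,q]. For instance
  ∂[0,1,6] = [1,6] − [0,6] + [0,1],
  ∂[2,5,8] = [5,8] − [2,8] + [2,5].
As a 27×18 matrix over Z this has rank 18, with invariant factors (1,1,1,1,1,1,1,1,1,1,1,1,1,1,1,1,1,2).

Now H_k = ker ∂_k / im ∂_{k+1}, so:

  H_0: rank C_0 − rank ∂_1 = 9 − 8 = 1, and the invariant factors of ∂_1 are all 1, so H_0 ≅ Z.
  H_1: rank ker ∂_1 − rank ∂_2 = (27 − 8) − 18 = 1, and ∂_2 has invariant factor 2 > 1, so H_1 ≅ Z ⊕ Z/2Z.
  H_2: rank ker ∂_2 − rank ∂_3 = (18 − 18) − 0 = 0, and there is no ∂_3, so H_2 ≅ 0.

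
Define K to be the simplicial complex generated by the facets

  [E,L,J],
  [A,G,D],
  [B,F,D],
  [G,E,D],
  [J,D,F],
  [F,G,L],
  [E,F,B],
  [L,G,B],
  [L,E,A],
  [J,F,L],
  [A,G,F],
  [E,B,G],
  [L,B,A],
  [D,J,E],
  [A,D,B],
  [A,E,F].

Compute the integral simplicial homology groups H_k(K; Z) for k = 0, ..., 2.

H_0 ≅ Z,  H_1 ≅ Z^2,  H_2 ≅ Z.

Fix the vertex order A < B < D < E < F < G < J < L and write every simplex with vertices in increasing order. Then dim K = 2 and the simplices of K are:

  0-simplices (8): A, B, D, E, F, G, J, L
  1-simplices (24): AB, AD, AE, AF, AG, AL, BD, BE, BF, BG, BL, DE, DF, DG, DJ, EF, EG, EJ, EL, FG, FJ, FL, GL, JL
  2-simplices (16): ABD, ABL, ADG, AEF, AEL, AFG, BDF, BEF, BEG, BGL, DEG, DEJ, DFJ, EJL, FGL, FJL

Hence C_0 ≅ Z^8, C_1 ≅ Z^24, C_2 ≅ Z^16.

Boundary ∂_1: C_1 → C_0 is given by ∂[p,q] = [q] − [p]. For instance
  ∂BG = G − B.
The resulting 8×24 matrix has rank 7, and its Smith normal form has invariant factors (1,1,1,1,1,1,1).

Boundary ∂_2: C_2 → C_1 acts by ∂[p,q,r] = [q,r] − [p,r] + [p,q]. For instance
  ∂ABL = BL − AL + AB,
  ∂AEL = EL − AL + AE.
The resulting 24×16 matrix has rank 15, and its Smith normal form has invariant factors (1,1,1,1,1,1,1,1,1,1,1,1,1,1,1).

Now H_k = ker ∂_k / im ∂_{k+1}, so:

  H_0: rank C_0 − rank ∂_1 = 8 − 7 = 1, and the invariant factors of ∂_1 are all 1, so H_0 ≅ Z.
  H_1: rank ker ∂_1 − rank ∂_2 = (24 − 7) − 15 = 2, and the invariant factors of ∂_2 are all 1, so H_1 ≅ Z^2.
  H_2: rank ker ∂_2 − rank ∂_3 = (16 − 15) − 0 = 1, and there is no ∂_3, so H_2 ≅ Z.

(K is a triangulation of the torus T^2.)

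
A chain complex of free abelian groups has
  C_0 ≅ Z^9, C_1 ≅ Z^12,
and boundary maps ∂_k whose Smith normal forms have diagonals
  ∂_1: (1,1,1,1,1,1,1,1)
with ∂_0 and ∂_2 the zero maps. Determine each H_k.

H_0: b_0 = 9 − 0 − 8 = 1; torsion from ∂_1 factors > 1: none. So H_0 = Z.
H_1: b_1 = 12 − 8 − 0 = 4; torsion from ∂_2 factors > 1: none. So H_1 = Z^4.

H_0 = Z,  H_1 = Z^4.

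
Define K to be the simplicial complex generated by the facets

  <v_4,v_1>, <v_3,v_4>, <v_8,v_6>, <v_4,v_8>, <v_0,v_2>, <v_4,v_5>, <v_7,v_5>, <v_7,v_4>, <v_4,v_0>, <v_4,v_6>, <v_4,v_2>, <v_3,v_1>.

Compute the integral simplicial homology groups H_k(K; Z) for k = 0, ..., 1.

H_0 ≅ Z,  H_1 ≅ Z^4.

Order the vertices as v_0 < v_1 < v_2 < v_3 < v_4 < v_5 < v_6 < v_7 < v_8. Listing each simplex with vertices in this order, K has dimension 1 with simplices:

  0-simplices (9): [v_0], [v_1], [v_2], [v_3], [v_4], [v_5], [v_6], [v_7], [v_8]
  1-simplices (12): [v_0,v_2], [v_0,v_4], [v_1,v_3], [v_1,v_4], [v_2,v_4], [v_3,v_4], [v_4,v_5], [v_4,v_6], [v_4,v_7], [v_4,v_8], [v_5,v_7], [v_6,v_8]

Hence C_0 ≅ Z^9, C_1 ≅ Z^12.

The boundary map ∂_1: C_1 → C_0 is given by ∂[p,q] = [q] − [p]. For instance
  ∂[v_2,v_4] = [v_4] − [v_2].
The resulting 9×12 matrix has rank 8, and its Smith normal form has invariant factors (1,1,1,1,1,1,1,1).

From H_k ≅ ker(∂_k) / im(∂_{k+1}) we obtain:

  H_0: rank C_0 − rank ∂_1 = 9 − 8 = 1, and the invariant factors of ∂_1 are all 1, so H_0 = Z.
  H_1: rank ker ∂_1 − rank ∂_2 = (12 − 8) − 0 = 4, and there is no ∂_2, so H_1 = Z^4.

As a check, the Euler characteristic is 9 − 12 = -3, which agrees with 1 − 4 = -3.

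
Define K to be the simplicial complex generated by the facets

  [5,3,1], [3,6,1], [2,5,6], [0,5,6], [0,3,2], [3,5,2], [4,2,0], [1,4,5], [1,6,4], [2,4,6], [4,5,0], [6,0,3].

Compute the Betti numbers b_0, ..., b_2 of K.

Fix the vertex order 0 < 1 < 2 < 3 < 4 < 5 < 6 and write every simplex with vertices in increasing order. Then dim K = 2 and the simplices of K are:

  0-simplices (7): [0], [1], [2], [3], [4], [5], [6]
  1-simplices (18): [0,2], [0,3], [0,4], [0,5], [0,6], [1,3], [1,4], [1,5], [1,6], [2,3], [2,4], [2,5], [2,6], [3,5], [3,6], [4,5], [4,6], [5,6]
  2-simplices (12): [0,2,3], [0,2,4], [0,3,6], [0,4,5], [0,5,6], [1,3,5], [1,3,6], [1,4,5], [1,4,6], [2,3,5], [2,4,6], [2,5,6]

giving chain groups C_0 ≅ Z^7, C_1 ≅ Z^18, C_2 ≅ Z^12.

Boundary ∂_1: C_1 → C_0 maps an edge to its endpoints' difference, ∂[p,q] = q − p.
The 7×18 boundary matrix has rank 6 and Smith normal form diag(1,1,1,1,1,1).

Boundary ∂_2: C_2 → C_1 acts by ∂[p,q,r] = [q,r] − [p,r] + [p,q]. For instance
  ∂[1,4,6] = [4,6] − [1,6] + [1,4],
  ∂[1,4,5] = [4,5] − [1,5] + [1,4].
This gives a 18×12 integer matrix of rank 12; reducing to Smith normal form yields diagonal entries (1,1,1,1,1,1,1,1,1,1,1,2).

Reading off H_k = ker ∂_k / im ∂_{k+1}:

  H_0: rank C_0 − rank ∂_1 = 7 − 6 = 1, and the invariant factors of ∂_1 are all 1, so H_0 ≅ Z.
  H_1: rank ker ∂_1 − rank ∂_2 = (18 − 6) − 12 = 0, and ∂_2 has invariant factor 2 > 1, so H_1 ≅ Z_2.
  H_2: rank ker ∂_2 − rank ∂_3 = (12 − 12) − 0 = 0, and there is no ∂_3, so H_2 ≅ 0.

As a check, the Euler characteristic is 7 − 18 + 12 = 1, which agrees with 1 − 0 + 0 = 1.
(K is a triangulation of the real projective plane RP^2.)

Hence the Betti numbers are b_0 = 1, b_1 = 0, b_2 = 0.

b_0 = 1, b_1 = 0, b_2 = 0.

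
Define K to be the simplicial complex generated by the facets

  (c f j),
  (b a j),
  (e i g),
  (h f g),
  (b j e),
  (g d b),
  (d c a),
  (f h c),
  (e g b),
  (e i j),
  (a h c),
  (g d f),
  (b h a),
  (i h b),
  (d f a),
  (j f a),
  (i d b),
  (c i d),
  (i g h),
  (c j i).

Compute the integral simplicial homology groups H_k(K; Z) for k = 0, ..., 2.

Fix the vertex order a < b < c < d < e < f < g < h < i < j and write every simplex with vertices in increasing order. Then dim K = 2 and the simplices of K are:

  0-simplices (10): a, b, c, d, e, f, g, h, i, j
  1-simplices (30): ab, ac, ad, af, ah, aj, bd, be, bg, bh, bi, bj, cd, cf, ch, ci, cj, df, dg, di, eg, ei, ej, fg, fh, fj, gh, gi, hi, ij
  2-simplices (20): abh, abj, acd, ach, adf, afj, bdg, bdi, beg, bej, bhi, cdi, cfh, cfj, cij, dfg, egi, eij, fgh, ghi

so the chain groups are C_0 ≅ Z^10, C_1 ≅ Z^30, C_2 ≅ Z^20.

Boundary ∂_1: C_1 → C_0 sends each edge [p,q] (with p < q) to q − p.
This gives a 10×30 integer matrix of rank 9; reducing to Smith normal form yields diagonal entries (1,1,1,1,1,1,1,1,1).

∂_2: C_2 → C_1 sends each 2-simplex [p,q,r] to [q,r] − [p,r] + [p,q]. For instance
  ∂beg = eg − bg + be,
  ∂abj = bj − aj + ab.
The 30×20 boundary matrix has rank 20 and Smith normal form diag(1,1,1,1,1,1,1,1,1,1,1,1,1,1,1,1,1,1,1,2).

Reading off H_k = ker ∂_k / im ∂_{k+1}:

  H_0: rank C_0 − rank ∂_1 = 10 − 9 = 1, and the invariant factors of ∂_1 are all 1, so H_0 ≅ Z.
  H_1: rank ker ∂_1 − rank ∂_2 = (30 − 9) − 20 = 1, and ∂_2 has invariant factor 2 > 1, so H_1 ≅ Z ⊕ Z_2.
  H_2: rank ker ∂_2 − rank ∂_3 = (20 − 20) − 0 = 0, and there is no ∂_3, so H_2 ≅ 0.

(K is a triangulation of the Klein bottle.)

H_0 ≅ Z,  H_1 ≅ Z ⊕ Z_2,  H_2 = 0.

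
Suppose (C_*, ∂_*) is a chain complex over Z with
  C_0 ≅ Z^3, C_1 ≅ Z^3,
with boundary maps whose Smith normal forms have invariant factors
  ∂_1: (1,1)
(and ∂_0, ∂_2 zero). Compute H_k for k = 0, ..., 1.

H_0: b_0 = 3 − 0 − 2 = 1; torsion from ∂_1 factors > 1: none. So H_0 = Z.
H_1: b_1 = 3 − 2 − 0 = 1; torsion from ∂_2 factors > 1: none. So H_1 = Z.

H_0 = Z,  H_1 = Z.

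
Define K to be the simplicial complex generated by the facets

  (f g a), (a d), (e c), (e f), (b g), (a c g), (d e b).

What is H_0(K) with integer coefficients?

H_0 ≅ Z.

We work with the vertex ordering a < b < c < d < e < f < g. The simplices of K, each written with vertices in increasing order, are:

  0-simplices (7): a, b, c, d, e, f, g
  1-simplices (12): ac, ad, af, ag, bd, be, bg, ce, cg, de, ef, fg
  2-simplices (3): acg, afg, bde

Hence C_0 ≅ Z^7, C_1 ≅ Z^12, C_2 ≅ Z^3.

∂_1: C_1 → C_0 maps an edge to its endpoints' difference, ∂[p,q] = q − p. For instance
  ∂cg = g − c.
As a 7×12 matrix over Z this has rank 6, with invariant factors (1,1,1,1,1,1).

Boundary ∂_2: C_2 → C_1 acts by ∂[p,q,r] = [q,r] − [p,r] + [p,q]. For instance
  ∂acg = cg − ag + ac,
  ∂afg = fg − ag + af.
The 12×3 boundary matrix has rank 3 and Smith normal form diag(1,1,1).

From H_k ≅ ker(∂_k) / im(∂_{k+1}) we obtain:

  H_0: rank C_0 − rank ∂_1 = 7 − 6 = 1, and the invariant factors of ∂_1 are all 1, so H_0 = Z.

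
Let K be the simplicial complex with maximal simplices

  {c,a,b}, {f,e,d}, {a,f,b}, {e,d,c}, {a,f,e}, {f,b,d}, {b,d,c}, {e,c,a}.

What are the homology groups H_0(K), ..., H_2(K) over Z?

Order the vertices as a < b < c < d < e < f. Listing each simplex with vertices in this order, K has dimension 2 with simplices:

  0-simplices (6): a, b, c, d, e, f
  1-simplices (12): ab, ac, ae, af, bc, bd, bf, cd, ce, de, df, ef
  2-simplices (8): abc, abf, ace, aef, bcd, bdf, cde, def

so the chain groups are C_0 ≅ Z^6, C_1 ≅ Z^12, C_2 ≅ Z^8.

Boundary ∂_1: C_1 → C_0 is given by ∂[p,q] = [q] − [p]. For instance
  ∂ab = b − a.
The resulting 6×12 matrix has rank 5, and its Smith normal form has invariant factors (1,1,1,1,1).

∂_2: C_2 → C_1 acts by ∂[p,q,r] = [q,r] − [p,r] + [p,q]. For instance
  ∂abf = bf − af + ab,
  ∂aef = ef − af + ae.
The 12×8 boundary matrix has rank 7 and Smith normal form diag(1,1,1,1,1,1,1).

Now H_k = ker ∂_k / im ∂_{k+1}, so:

  H_0: rank C_0 − rank ∂_1 = 6 − 5 = 1, and the invariant factors of ∂_1 are all 1, so H_0 = Z.
  H_1: rank ker ∂_1 − rank ∂_2 = (12 − 5) − 7 = 0, and the invariant factors of ∂_2 are all 1, so H_1 = 0.
  H_2: rank ker ∂_2 − rank ∂_3 = (8 − 7) − 0 = 1, and there is no ∂_3, so H_2 = Z.

H_0 ≅ Z,  H_1 = 0,  H_2 ≅ Z.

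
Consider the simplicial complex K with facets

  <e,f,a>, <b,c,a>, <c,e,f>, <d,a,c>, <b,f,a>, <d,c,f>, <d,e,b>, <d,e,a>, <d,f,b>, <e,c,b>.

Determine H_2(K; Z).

H_2 ≅ 0.

Fix the vertex order a < b < c < d < e < f and write every simplex with vertices in increasing order. Then dim K = 2 and the simplices of K are:

  0-simplices (6): a, b, c, d, e, f
  1-simplices (15): ab, ac, ad, ae, af, bc, bd, be, bf, cd, ce, cf, de, df, ef
  2-simplices (10): abc, abf, acd, ade, aef, bce, bde, bdf, cdf, cef

so the chain groups are C_0 ≅ Z^6, C_1 ≅ Z^15, C_2 ≅ Z^10.

Boundary ∂_1: C_1 → C_0 is given by ∂[p,q] = [q] − [p].
The 6×15 boundary matrix has rank 5 and Smith normal form diag(1,1,1,1,1).

Boundary ∂_2: C_2 → C_1 maps a triangle to the signed sum of its edges. For instance
  ∂aef = ef − af + ae,
  ∂bce = ce − be + bc.
The resulting 15×10 matrix has rank 10, and its Smith normal form has invariant factors (1,1,1,1,1,1,1,1,1,2).

From H_k ≅ ker(∂_k) / im(∂_{k+1}) we obtain:

  H_2: rank ker ∂_2 − rank ∂_3 = (10 − 10) − 0 = 0, and there is no ∂_3, so H_2 = 0.

(K is a triangulation of the real projective plane RP^2.)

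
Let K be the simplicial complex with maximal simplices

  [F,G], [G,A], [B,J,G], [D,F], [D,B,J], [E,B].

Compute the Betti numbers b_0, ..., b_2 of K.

b_0 = 1, b_1 = 1, b_2 = 0.

Take the total order A < B < D < E < F < G < J on the vertex set. Then K (dimension 2) consists of the simplices:

  0-simplices (7): A, B, D, E, F, G, J
  1-simplices (9): AG, BD, BE, BG, BJ, DF, DJ, FG, GJ
  2-simplices (2): BDJ, BGJ

Hence C_0 ≅ Z^7, C_1 ≅ Z^9, C_2 ≅ Z^2.

The boundary map ∂_1: C_1 → C_0 is given by ∂[p,q] = [q] − [p].
The 7×9 boundary matrix has rank 6 and Smith normal form diag(1,1,1,1,1,1).

∂_2: C_2 → C_1 acts by ∂[p,q,r] = [q,r] − [p,r] + [p,q]. For instance
  ∂BGJ = GJ − BJ + BG,
  ∂BDJ = DJ − BJ + BD.
The 9×2 boundary matrix has rank 2 and Smith normal form diag(1,1).

From H_k ≅ ker(∂_k) / im(∂_{k+1}) we obtain:

  H_0: rank C_0 − rank ∂_1 = 7 − 6 = 1, and the invariant factors of ∂_1 are all 1, so H_0 ≅ Z.
  H_1: rank ker ∂_1 − rank ∂_2 = (9 − 6) − 2 = 1, and the invariant factors of ∂_2 are all 1, so H_1 ≅ Z.
  H_2: rank ker ∂_2 − rank ∂_3 = (2 − 2) − 0 = 0, and there is no ∂_3, so H_2 ≅ 0.

Hence the Betti numbers are b_0 = 1, b_1 = 1, b_2 = 0.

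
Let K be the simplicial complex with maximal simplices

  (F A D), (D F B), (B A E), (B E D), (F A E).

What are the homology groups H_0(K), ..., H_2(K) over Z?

H_0 ≅ Z,  H_1 ≅ Z,  H_2 = 0.

Take the total order A < B < D < E < F on the vertex set. Then K (dimension 2) consists of the simplices:

  0-simplices (5): A, B, D, E, F
  1-simplices (10): AB, AD, AE, AF, BD, BE, BF, DE, DF, EF
  2-simplices (5): ABE, ADF, AEF, BDE, BDF

giving chain groups C_0 ≅ Z^5, C_1 ≅ Z^10, C_2 ≅ Z^5.

Boundary ∂_1: C_1 → C_0 maps an edge to its endpoints' difference, ∂[p,q] = q − p. For instance
  ∂BD = D − B.
This gives a 5×10 integer matrix of rank 4; reducing to Smith normal form yields diagonal entries (1,1,1,1).

∂_2: C_2 → C_1 acts by ∂[p,q,r] = [q,r] − [p,r] + [p,q]. For instance
  ∂AEF = EF − AF + AE,
  ∂BDE = DE − BE + BD.
As a 10×5 matrix over Z this has rank 5, with invariant factors (1,1,1,1,1).

Now H_k = ker ∂_k / im ∂_{k+1}, so:

  H_0: rank C_0 − rank ∂_1 = 5 − 4 = 1, and the invariant factors of ∂_1 are all 1, so H_0 ≅ Z.
  H_1: rank ker ∂_1 − rank ∂_2 = (10 − 4) − 5 = 1, and the invariant factors of ∂_2 are all 1, so H_1 ≅ Z.
  H_2: rank ker ∂_2 − rank ∂_3 = (5 − 5) − 0 = 0, and there is no ∂_3, so H_2 ≅ 0.

As a check, the Euler characteristic is 5 − 10 + 5 = 0, which agrees with 1 − 1 + 0 = 0.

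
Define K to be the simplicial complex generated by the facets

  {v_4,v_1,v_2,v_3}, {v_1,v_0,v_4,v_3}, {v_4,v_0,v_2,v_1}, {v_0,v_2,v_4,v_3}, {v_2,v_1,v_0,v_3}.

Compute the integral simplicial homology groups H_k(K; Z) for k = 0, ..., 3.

K has 5 vertices, 10 edges, 10 triangles, 5 3-simplices.
rank ∂_0 = 0, rank ∂_1 = 4 ⇒ b_0 = 5 − 0 − 4 = 1; all invariant factors of ∂_1 are 1 so no torsion. So H_0 = Z.
rank ∂_1 = 4, rank ∂_2 = 6 ⇒ b_1 = 10 − 4 − 6 = 0; all invariant factors of ∂_2 are 1 so no torsion. So H_1 = 0.
rank ∂_2 = 6, rank ∂_3 = 4 ⇒ b_2 = 10 − 6 − 4 = 0; all invariant factors of ∂_3 are 1 so no torsion. So H_2 = 0.
rank ∂_3 = 4, rank ∂_4 = 0 ⇒ b_3 = 5 − 4 − 0 = 1. So H_3 = Z.

H_0 = Z,  H_1 = 0,  H_2 = 0,  H_3 = Z.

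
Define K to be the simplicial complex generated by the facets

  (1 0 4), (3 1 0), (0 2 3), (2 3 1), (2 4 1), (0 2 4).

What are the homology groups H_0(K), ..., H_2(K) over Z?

H_0 ≅ Z,  H_1 = 0,  H_2 ≅ Z.

Order the vertices as 0 < 1 < 2 < 3 < 4. Listing each simplex with vertices in this order, K has dimension 2 with simplices:

  0-simplices (5): [0], [1], [2], [3], [4]
  1-simplices (9): [0,1], [0,2], [0,3], [0,4], [1,2], [1,3], [1,4], [2,3], [2,4]
  2-simplices (6): [0,1,3], [0,1,4], [0,2,3], [0,2,4], [1,2,3], [1,2,4]

giving chain groups C_0 ≅ Z^5, C_1 ≅ Z^9, C_2 ≅ Z^6.

The boundary map ∂_1: C_1 → C_0 sends each edge [p,q] (with p < q) to q − p. For instance
  ∂[0,4] = [4] − [0].
As a 5×9 matrix over Z this has rank 4, with invariant factors (1,1,1,1).

∂_2: C_2 → C_1 acts by ∂[p,q,r] = [q,r] − [p,r] + [p,q]. For instance
  ∂[0,1,3] = [1,3] − [0,3] + [0,1],
  ∂[0,2,4] = [2,4] − [0,4] + [0,2].
The resulting 9×6 matrix has rank 5, and its Smith normal form has invariant factors (1,1,1,1,1).

Reading off H_k = ker ∂_k / im ∂_{k+1}:

  H_0: rank C_0 − rank ∂_1 = 5 − 4 = 1, and the invariant factors of ∂_1 are all 1, so H_0 = Z.
  H_1: rank ker ∂_1 − rank ∂_2 = (9 − 4) − 5 = 0, and the invariant factors of ∂_2 are all 1, so H_1 = 0.
  H_2: rank ker ∂_2 − rank ∂_3 = (6 − 5) − 0 = 1, and there is no ∂_3, so H_2 = Z.

(K is a triangulation of the 2-sphere S^2.)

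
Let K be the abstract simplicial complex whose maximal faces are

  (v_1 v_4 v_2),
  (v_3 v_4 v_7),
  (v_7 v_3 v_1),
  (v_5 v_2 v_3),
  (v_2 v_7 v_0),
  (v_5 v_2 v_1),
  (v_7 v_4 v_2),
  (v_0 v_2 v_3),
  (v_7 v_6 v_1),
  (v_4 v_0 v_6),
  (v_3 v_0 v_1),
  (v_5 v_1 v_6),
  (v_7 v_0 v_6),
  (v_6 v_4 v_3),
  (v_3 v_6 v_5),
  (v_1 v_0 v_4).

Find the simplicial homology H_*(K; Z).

H_0 = Z,  H_1 = Z^2,  H_2 = Z.

Fix the vertex order v_0 < v_1 < v_2 < v_3 < v_4 < v_5 < v_6 < v_7 and write every simplex with vertices in increasing order. Then dim K = 2 and the simplices of K are:

  0-simplices (8): [v_0], [v_1], [v_2], [v_3], [v_4], [v_5], [v_6], [v_7]
  1-simplices (24): (24 of them)
  2-simplices (16): (16 of them)

so the chain groups are C_0 ≅ Z^8, C_1 ≅ Z^24, C_2 ≅ Z^16.

Boundary ∂_1: C_1 → C_0 is given by ∂[p,q] = [q] − [p]. For instance
  ∂[v_1,v_4] = [v_4] − [v_1].
This gives a 8×24 integer matrix of rank 7; reducing to Smith normal form yields diagonal entries (1,1,1,1,1,1,1).

The boundary map ∂_2: C_2 → C_1 maps a triangle to the signed sum of its edges. For instance
  ∂[v_1,v_2,v_5] = [v_2,v_5] − [v_1,v_5] + [v_1,v_2],
  ∂[v_3,v_5,v_6] = [v_5,v_6] − [v_3,v_6] + [v_3,v_5].
The resulting 24×16 matrix has rank 15, and its Smith normal form has invariant factors (1,1,1,1,1,1,1,1,1,1,1,1,1,1,1).

Computing H_k = (kernel of ∂_k) / (image of ∂_{k+1}):

  H_0: rank C_0 − rank ∂_1 = 8 − 7 = 1, and the invariant factors of ∂_1 are all 1, so H_0 = Z.
  H_1: rank ker ∂_1 − rank ∂_2 = (24 − 7) − 15 = 2, and the invariant factors of ∂_2 are all 1, so H_1 = Z^2.
  H_2: rank ker ∂_2 − rank ∂_3 = (16 − 15) − 0 = 1, and there is no ∂_3, so H_2 = Z.

(K is a triangulation of the torus T^2.)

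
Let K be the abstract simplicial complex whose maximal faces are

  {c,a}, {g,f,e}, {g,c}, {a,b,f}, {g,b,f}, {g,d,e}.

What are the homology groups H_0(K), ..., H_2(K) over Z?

H_0 = Z,  H_1 = Z,  H_2 = 0.

K has 7 vertices, 11 edges, 4 triangles.
rank ∂_0 = 0, rank ∂_1 = 6 ⇒ b_0 = 7 − 0 − 6 = 1; all invariant factors of ∂_1 are 1 so no torsion. So H_0 ≅ Z.
rank ∂_1 = 6, rank ∂_2 = 4 ⇒ b_1 = 11 − 6 − 4 = 1; all invariant factors of ∂_2 are 1 so no torsion. So H_1 ≅ Z.
rank ∂_2 = 4, rank ∂_3 = 0 ⇒ b_2 = 4 − 4 − 0 = 0. So H_2 ≅ 0.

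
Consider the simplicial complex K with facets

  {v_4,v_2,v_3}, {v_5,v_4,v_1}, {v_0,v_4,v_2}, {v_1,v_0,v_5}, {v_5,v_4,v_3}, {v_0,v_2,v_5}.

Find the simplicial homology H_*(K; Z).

We work with the vertex ordering v_0 < v_1 < v_2 < v_3 < v_4 < v_5. The simplices of K, each written with vertices in increasing order, are:

  0-simplices (6): [v_0], [v_1], [v_2], [v_3], [v_4], [v_5]
  1-simplices (12): [v_0,v_1], [v_0,v_2], [v_0,v_4], [v_0,v_5], [v_1,v_4], [v_1,v_5], [v_2,v_3], [v_2,v_4], [v_2,v_5], [v_3,v_4], [v_3,v_5], [v_4,v_5]
  2-simplices (6): [v_0,v_1,v_5], [v_0,v_2,v_4], [v_0,v_2,v_5], [v_1,v_4,v_5], [v_2,v_3,v_4], [v_3,v_4,v_5]

so the chain groups are C_0 ≅ Z^6, C_1 ≅ Z^12, C_2 ≅ Z^6.

∂_1: C_1 → C_0 sends each edge [p,q] (with p < q) to q − p. For instance
  ∂[v_4,v_5] = [v_5] − [v_4].
The 6×12 boundary matrix has rank 5 and Smith normal form diag(1,1,1,1,1).

Boundary ∂_2: C_2 → C_1 maps a triangle to the signed sum of its edges. For instance
  ∂[v_0,v_2,v_4] = [v_2,v_4] − [v_0,v_4] + [v_0,v_2],
  ∂[v_2,v_3,v_4] = [v_3,v_4] − [v_2,v_4] + [v_2,v_3].
This gives a 12×6 integer matrix of rank 6; reducing to Smith normal form yields diagonal entries (1,1,1,1,1,1).

Reading off H_k = ker ∂_k / im ∂_{k+1}:

  H_0: rank C_0 − rank ∂_1 = 6 − 5 = 1, and the invariant factors of ∂_1 are all 1, so H_0 ≅ Z.
  H_1: rank ker ∂_1 − rank ∂_2 = (12 − 5) − 6 = 1, and the invariant factors of ∂_2 are all 1, so H_1 ≅ Z.
  H_2: rank ker ∂_2 − rank ∂_3 = (6 − 6) − 0 = 0, and there is no ∂_3, so H_2 ≅ 0.

As a check, the Euler characteristic is 6 − 12 + 6 = 0, which agrees with 1 − 1 + 0 = 0.
(K is a triangulation of the cylinder S^1 x I.)

H_0 = Z,  H_1 = Z,  H_2 = 0.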